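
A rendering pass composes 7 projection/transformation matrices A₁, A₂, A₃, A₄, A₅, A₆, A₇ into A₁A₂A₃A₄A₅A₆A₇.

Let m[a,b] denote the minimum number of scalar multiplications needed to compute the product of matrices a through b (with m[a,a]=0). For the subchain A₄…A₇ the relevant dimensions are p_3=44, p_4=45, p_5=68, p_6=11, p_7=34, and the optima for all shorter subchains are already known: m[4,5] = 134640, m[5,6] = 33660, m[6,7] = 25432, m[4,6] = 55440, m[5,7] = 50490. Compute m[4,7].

71896

m[4,7] = min over k∈[4,6] of m[4,k]+m[k+1,7]+p_{3}·p_k·p_{7}.
k=4: 0 + 50490 + 44·45·34 = 117810; k=5: 134640 + 25432 + 44·68·34 = 261800; k=6: 55440 + 0 + 44·11·34 = 71896.
Minimum: 71896 at k=6.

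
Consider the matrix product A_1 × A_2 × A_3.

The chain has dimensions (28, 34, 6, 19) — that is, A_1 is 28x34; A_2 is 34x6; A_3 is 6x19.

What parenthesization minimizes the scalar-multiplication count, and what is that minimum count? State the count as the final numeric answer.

(A_1 × (A_2 × A_3)): cost 21964.
((A_1 × A_2) × A_3): cost 8904.
Optimal: ((A_1 × A_2) × A_3) with cost 8904.

8904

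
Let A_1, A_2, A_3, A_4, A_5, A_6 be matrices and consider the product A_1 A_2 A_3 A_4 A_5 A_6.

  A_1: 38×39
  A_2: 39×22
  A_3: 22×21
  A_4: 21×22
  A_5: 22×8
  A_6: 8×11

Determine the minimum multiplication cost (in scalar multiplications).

29456

Adjacent pairs: A_1A_2 = 38·39·22 = 32604; A_2A_3 = 39·22·21 = 18018; A_3A_4 = 22·21·22 = 10164; A_4A_5 = 21·22·8 = 3696; A_5A_6 = 22·8·11 = 1936.
Length 3: A_1..A_3: k=1: 0+18018+38·39·21=49140; k=2: 32604+0+38·22·21=50160 → min 49140 | A_2..A_4: k=2: 0+10164+39·22·22=29040; k=3: 18018+0+39·21·22=36036 → min 29040 | A_3..A_5: k=3: 0+3696+22·21·8=7392; k=4: 10164+0+22·22·8=14036 → min 7392 | A_4..A_6: k=4: 0+1936+21·22·11=7018; k=5: 3696+0+21·8·11=5544 → min 5544.
Length 4: A_1..A_4: k=1: 0+29040+38·39·22=61644; k=2: 32604+10164+38·22·22=61160; k=3: 49140+0+38·21·22=66696 → min 61160 | A_2..A_5: k=2: 0+7392+39·22·8=14256; k=3: 18018+3696+39·21·8=28266; k=4: 29040+0+39·22·8=35904 → min 14256 | A_3..A_6: k=3: 0+5544+22·21·11=10626; k=4: 10164+1936+22·22·11=17424; k=5: 7392+0+22·8·11=9328 → min 9328.
Length 5: A_1..A_5: k=1: 0+14256+38·39·8=26112; k=2: 32604+7392+38·22·8=46684; k=3: 49140+3696+38·21·8=59220; k=4: 61160+0+38·22·8=67848 → min 26112 | A_2..A_6: k=2: 0+9328+39·22·11=18766; k=3: 18018+5544+39·21·11=32571; k=4: 29040+1936+39·22·11=40414; k=5: 14256+0+39·8·11=17688 → min 17688.
Length 6: A_1..A_6: k=1: 0+17688+38·39·11=33990; k=2: 32604+9328+38·22·11=51128; k=3: 49140+5544+38·21·11=63462; k=4: 61160+1936+38·22·11=72292; k=5: 26112+0+38·8·11=29456 → min 29456.
Optimal order: ((A_1 (A_2 (A_3 (A_4 A_5)))) A_6) with cost 29456.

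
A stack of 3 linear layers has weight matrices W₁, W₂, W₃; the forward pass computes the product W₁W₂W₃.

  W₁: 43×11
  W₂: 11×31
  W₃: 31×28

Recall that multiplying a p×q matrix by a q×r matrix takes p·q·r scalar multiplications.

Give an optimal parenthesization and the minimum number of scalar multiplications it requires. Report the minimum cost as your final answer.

22792

(W₁(W₂W₃)): cost 22792.
((W₁W₂)W₃): cost 51987.
Optimal: (W₁(W₂W₃)) with cost 22792.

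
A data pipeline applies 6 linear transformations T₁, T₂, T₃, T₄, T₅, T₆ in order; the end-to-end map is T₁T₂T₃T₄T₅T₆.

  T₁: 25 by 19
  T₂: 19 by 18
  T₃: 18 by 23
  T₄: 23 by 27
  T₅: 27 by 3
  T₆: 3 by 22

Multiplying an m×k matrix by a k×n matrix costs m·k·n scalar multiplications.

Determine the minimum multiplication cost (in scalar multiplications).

7206

Adjacent pairs: T₁T₂ = 25·19·18 = 8550; T₂T₃ = 19·18·23 = 7866; T₃T₄ = 18·23·27 = 11178; T₄T₅ = 23·27·3 = 1863; T₅T₆ = 27·3·22 = 1782.
Length 3: T₁..T₃: k=1: 0+7866+25·19·23=18791; k=2: 8550+0+25·18·23=18900 → min 18791 | T₂..T₄: k=2: 0+11178+19·18·27=20412; k=3: 7866+0+19·23·27=19665 → min 19665 | T₃..T₅: k=3: 0+1863+18·23·3=3105; k=4: 11178+0+18·27·3=12636 → min 3105 | T₄..T₆: k=4: 0+1782+23·27·22=15444; k=5: 1863+0+23·3·22=3381 → min 3381.
Length 4: T₁..T₄: k=1: 0+19665+25·19·27=32490; k=2: 8550+11178+25·18·27=31878; k=3: 18791+0+25·23·27=34316 → min 31878 | T₂..T₅: k=2: 0+3105+19·18·3=4131; k=3: 7866+1863+19·23·3=11040; k=4: 19665+0+19·27·3=21204 → min 4131 | T₃..T₆: k=3: 0+3381+18·23·22=12489; k=4: 11178+1782+18·27·22=23652; k=5: 3105+0+18·3·22=4293 → min 4293.
Length 5: T₁..T₅: k=1: 0+4131+25·19·3=5556; k=2: 8550+3105+25·18·3=13005; k=3: 18791+1863+25·23·3=22379; k=4: 31878+0+25·27·3=33903 → min 5556 | T₂..T₆: k=2: 0+4293+19·18·22=11817; k=3: 7866+3381+19·23·22=20861; k=4: 19665+1782+19·27·22=32733; k=5: 4131+0+19·3·22=5385 → min 5385.
Length 6: T₁..T₆: k=1: 0+5385+25·19·22=15835; k=2: 8550+4293+25·18·22=22743; k=3: 18791+3381+25·23·22=34822; k=4: 31878+1782+25·27·22=48510; k=5: 5556+0+25·3·22=7206 → min 7206.
Optimal order: ((T₁(T₂(T₃(T₄T₅))))T₆) with cost 7206.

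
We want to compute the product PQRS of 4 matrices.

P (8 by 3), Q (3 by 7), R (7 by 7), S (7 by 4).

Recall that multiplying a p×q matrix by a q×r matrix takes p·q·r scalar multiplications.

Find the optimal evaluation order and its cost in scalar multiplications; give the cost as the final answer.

327

Adjacent pairs: PQ = 8·3·7 = 168; QR = 3·7·7 = 147; RS = 7·7·4 = 196.
Length 3: P..R: k=1: 0+147+8·3·7=315; k=2: 168+0+8·7·7=560 → min 315 | Q..S: k=2: 0+196+3·7·4=280; k=3: 147+0+3·7·4=231 → min 231.
Length 4: P..S: k=1: 0+231+8·3·4=327; k=2: 168+196+8·7·4=588; k=3: 315+0+8·7·4=539 → min 327.
Optimal parenthesization: (P((QR)S)) with cost 327.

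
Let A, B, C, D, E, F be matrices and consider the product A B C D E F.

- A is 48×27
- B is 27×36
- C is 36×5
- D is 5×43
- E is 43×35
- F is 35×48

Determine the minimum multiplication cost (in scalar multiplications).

38785

Adjacent pairs: AB = 48·27·36 = 46656; BC = 27·36·5 = 4860; CD = 36·5·43 = 7740; DE = 5·43·35 = 7525; EF = 43·35·48 = 72240.
Length 3: A..C: k=1: 0+4860+48·27·5=11340; k=2: 46656+0+48·36·5=55296 → min 11340 | B..D: k=2: 0+7740+27·36·43=49536; k=3: 4860+0+27·5·43=10665 → min 10665 | C..E: k=3: 0+7525+36·5·35=13825; k=4: 7740+0+36·43·35=61920 → min 13825 | D..F: k=4: 0+72240+5·43·48=82560; k=5: 7525+0+5·35·48=15925 → min 15925.
Length 4: A..D: k=1: 0+10665+48·27·43=66393; k=2: 46656+7740+48·36·43=128700; k=3: 11340+0+48·5·43=21660 → min 21660 | B..E: k=2: 0+13825+27·36·35=47845; k=3: 4860+7525+27·5·35=17110; k=4: 10665+0+27·43·35=51300 → min 17110 | C..F: k=3: 0+15925+36·5·48=24565; k=4: 7740+72240+36·43·48=154284; k=5: 13825+0+36·35·48=74305 → min 24565.
Length 5: A..E: k=1: 0+17110+48·27·35=62470; k=2: 46656+13825+48·36·35=120961; k=3: 11340+7525+48·5·35=27265; k=4: 21660+0+48·43·35=93900 → min 27265 | B..F: k=2: 0+24565+27·36·48=71221; k=3: 4860+15925+27·5·48=27265; k=4: 10665+72240+27·43·48=138633; k=5: 17110+0+27·35·48=62470 → min 27265.
Length 6: A..F: k=1: 0+27265+48·27·48=89473; k=2: 46656+24565+48·36·48=154165; k=3: 11340+15925+48·5·48=38785; k=4: 21660+72240+48·43·48=192972; k=5: 27265+0+48·35·48=107905 → min 38785.
Optimal order: ((A (B C)) ((D E) F)) with cost 38785.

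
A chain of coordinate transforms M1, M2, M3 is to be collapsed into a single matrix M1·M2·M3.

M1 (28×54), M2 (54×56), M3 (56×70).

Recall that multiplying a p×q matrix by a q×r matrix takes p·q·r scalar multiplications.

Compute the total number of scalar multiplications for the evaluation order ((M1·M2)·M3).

(M1·M2): 28×54 by 54×56 → 28×56, cost 28·54·56 = 84672
((M1·M2)·M3): 28×56 by 56×70 → 28×70, cost 28·56·70 = 109760; cumulative 194432
Total: 194432 scalar multiplications.

194432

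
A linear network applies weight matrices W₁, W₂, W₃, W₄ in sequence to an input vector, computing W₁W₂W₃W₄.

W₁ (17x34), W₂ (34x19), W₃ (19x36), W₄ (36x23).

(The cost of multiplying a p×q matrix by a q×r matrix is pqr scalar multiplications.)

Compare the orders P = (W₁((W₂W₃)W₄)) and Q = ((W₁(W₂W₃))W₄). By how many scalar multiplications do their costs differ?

Order P = (W₁((W₂W₃)W₄)): (W₂W₃): 34×19 by 19×36 → 34×36, cost 34·19·36 = 23256; ((W₂W₃)W₄): 34×36 by 36×23 → 34×23, cost 34·36·23 = 28152; cumulative 51408; (W₁((W₂W₃)W₄)): 17×34 by 34×23 → 17×23, cost 17·34·23 = 13294; cumulative 64702. Total 64702.
Order Q = ((W₁(W₂W₃))W₄): (W₂W₃): 34×19 by 19×36 → 34×36, cost 34·19·36 = 23256; (W₁(W₂W₃)): 17×34 by 34×36 → 17×36, cost 17·34·36 = 20808; cumulative 44064; ((W₁(W₂W₃))W₄): 17×36 by 36×23 → 17×23, cost 17·36·23 = 14076; cumulative 58140. Total 58140.
Difference: |64702 − 58140| = 6562.

6562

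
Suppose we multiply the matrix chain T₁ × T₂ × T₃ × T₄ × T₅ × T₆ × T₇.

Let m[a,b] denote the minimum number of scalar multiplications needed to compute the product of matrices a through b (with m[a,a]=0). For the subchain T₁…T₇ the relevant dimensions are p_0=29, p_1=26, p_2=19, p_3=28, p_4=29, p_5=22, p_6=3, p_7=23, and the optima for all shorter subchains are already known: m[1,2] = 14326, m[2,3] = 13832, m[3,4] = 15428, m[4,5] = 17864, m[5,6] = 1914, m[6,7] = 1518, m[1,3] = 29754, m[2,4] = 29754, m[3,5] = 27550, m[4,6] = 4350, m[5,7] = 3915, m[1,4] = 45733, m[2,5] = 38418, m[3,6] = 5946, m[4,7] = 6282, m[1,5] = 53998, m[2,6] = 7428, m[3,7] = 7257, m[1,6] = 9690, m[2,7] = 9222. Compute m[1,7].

11691

m[1,7] = min over k∈[1,6] of m[1,k]+m[k+1,7]+p_{0}·p_k·p_{7}.
k=1: 0 + 9222 + 29·26·23 = 26564; k=2: 14326 + 7257 + 29·19·23 = 34256; k=3: 29754 + 6282 + 29·28·23 = 54712; k=4: 45733 + 3915 + 29·29·23 = 68991; k=5: 53998 + 1518 + 29·22·23 = 70190; k=6: 9690 + 0 + 29·3·23 = 11691.
Minimum: 11691 at k=6.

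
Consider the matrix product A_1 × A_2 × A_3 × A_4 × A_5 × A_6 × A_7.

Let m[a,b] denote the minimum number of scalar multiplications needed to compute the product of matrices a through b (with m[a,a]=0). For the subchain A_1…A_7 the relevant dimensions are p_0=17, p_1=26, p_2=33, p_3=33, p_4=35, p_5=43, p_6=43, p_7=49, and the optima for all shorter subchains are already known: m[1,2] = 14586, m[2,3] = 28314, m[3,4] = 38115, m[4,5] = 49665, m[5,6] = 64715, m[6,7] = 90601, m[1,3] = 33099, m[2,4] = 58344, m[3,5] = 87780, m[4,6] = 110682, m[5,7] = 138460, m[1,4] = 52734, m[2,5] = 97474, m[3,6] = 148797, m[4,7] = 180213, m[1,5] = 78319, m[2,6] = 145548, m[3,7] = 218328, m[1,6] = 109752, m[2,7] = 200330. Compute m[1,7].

145571

m[1,7] = min over k∈[1,6] of m[1,k]+m[k+1,7]+p_{0}·p_k·p_{7}.
k=1: 0 + 200330 + 17·26·49 = 221988; k=2: 14586 + 218328 + 17·33·49 = 260403; k=3: 33099 + 180213 + 17·33·49 = 240801; k=4: 52734 + 138460 + 17·35·49 = 220349; k=5: 78319 + 90601 + 17·43·49 = 204739; k=6: 109752 + 0 + 17·43·49 = 145571.
Minimum: 145571 at k=6.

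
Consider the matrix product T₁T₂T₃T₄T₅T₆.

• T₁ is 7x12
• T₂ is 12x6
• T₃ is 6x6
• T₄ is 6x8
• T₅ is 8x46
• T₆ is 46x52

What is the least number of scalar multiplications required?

19500

Adjacent pairs: T₁T₂ = 7·12·6 = 504; T₂T₃ = 12·6·6 = 432; T₃T₄ = 6·6·8 = 288; T₄T₅ = 6·8·46 = 2208; T₅T₆ = 8·46·52 = 19136.
Length 3: T₁..T₃: k=1: 0+432+7·12·6=936; k=2: 504+0+7·6·6=756 → min 756 | T₂..T₄: k=2: 0+288+12·6·8=864; k=3: 432+0+12·6·8=1008 → min 864 | T₃..T₅: k=3: 0+2208+6·6·46=3864; k=4: 288+0+6·8·46=2496 → min 2496 | T₄..T₆: k=4: 0+19136+6·8·52=21632; k=5: 2208+0+6·46·52=16560 → min 16560.
Length 4: T₁..T₄: k=1: 0+864+7·12·8=1536; k=2: 504+288+7·6·8=1128; k=3: 756+0+7·6·8=1092 → min 1092 | T₂..T₅: k=2: 0+2496+12·6·46=5808; k=3: 432+2208+12·6·46=5952; k=4: 864+0+12·8·46=5280 → min 5280 | T₃..T₆: k=3: 0+16560+6·6·52=18432; k=4: 288+19136+6·8·52=21920; k=5: 2496+0+6·46·52=16848 → min 16848.
Length 5: T₁..T₅: k=1: 0+5280+7·12·46=9144; k=2: 504+2496+7·6·46=4932; k=3: 756+2208+7·6·46=4896; k=4: 1092+0+7·8·46=3668 → min 3668 | T₂..T₆: k=2: 0+16848+12·6·52=20592; k=3: 432+16560+12·6·52=20736; k=4: 864+19136+12·8·52=24992; k=5: 5280+0+12·46·52=33984 → min 20592.
Length 6: T₁..T₆: k=1: 0+20592+7·12·52=24960; k=2: 504+16848+7·6·52=19536; k=3: 756+16560+7·6·52=19500; k=4: 1092+19136+7·8·52=23140; k=5: 3668+0+7·46·52=20412 → min 19500.
Optimal order: (((T₁T₂)T₃)((T₄T₅)T₆)) with cost 19500.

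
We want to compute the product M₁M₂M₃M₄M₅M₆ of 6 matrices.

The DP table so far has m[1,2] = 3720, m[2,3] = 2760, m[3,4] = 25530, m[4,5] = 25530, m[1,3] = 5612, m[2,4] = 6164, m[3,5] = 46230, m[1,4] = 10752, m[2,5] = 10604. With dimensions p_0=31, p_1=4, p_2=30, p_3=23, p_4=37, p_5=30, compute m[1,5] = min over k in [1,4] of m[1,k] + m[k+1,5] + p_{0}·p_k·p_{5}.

m[1,5] = min over k∈[1,4] of m[1,k]+m[k+1,5]+p_{0}·p_k·p_{5}.
k=1: 0 + 10604 + 31·4·30 = 14324; k=2: 3720 + 46230 + 31·30·30 = 77850; k=3: 5612 + 25530 + 31·23·30 = 52532; k=4: 10752 + 0 + 31·37·30 = 45162.
Minimum: 14324 at k=1.

14324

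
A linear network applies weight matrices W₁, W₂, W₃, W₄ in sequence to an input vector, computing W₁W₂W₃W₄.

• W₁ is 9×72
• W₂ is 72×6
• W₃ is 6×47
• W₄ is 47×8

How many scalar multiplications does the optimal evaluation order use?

6576

Adjacent pairs: W₁W₂ = 9·72·6 = 3888; W₂W₃ = 72·6·47 = 20304; W₃W₄ = 6·47·8 = 2256.
Length 3: W₁..W₃: k=1: 0+20304+9·72·47=50760; k=2: 3888+0+9·6·47=6426 → min 6426 | W₂..W₄: k=2: 0+2256+72·6·8=5712; k=3: 20304+0+72·47·8=47376 → min 5712.
Length 4: W₁..W₄: k=1: 0+5712+9·72·8=10896; k=2: 3888+2256+9·6·8=6576; k=3: 6426+0+9·47·8=9810 → min 6576.
Optimal order: ((W₁W₂)(W₃W₄)) with cost 6576.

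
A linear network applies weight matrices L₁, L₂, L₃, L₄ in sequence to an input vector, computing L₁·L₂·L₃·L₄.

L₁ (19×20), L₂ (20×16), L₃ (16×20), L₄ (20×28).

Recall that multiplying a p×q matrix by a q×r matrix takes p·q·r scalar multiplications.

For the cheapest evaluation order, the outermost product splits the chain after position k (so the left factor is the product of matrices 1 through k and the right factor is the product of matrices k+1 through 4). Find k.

3

Adjacent pairs: L₁L₂ = 19·20·16 = 6080; L₂L₃ = 20·16·20 = 6400; L₃L₄ = 16·20·28 = 8960.
Length 3: L₁..L₃: k=1: 0+6400+19·20·20=14000; k=2: 6080+0+19·16·20=12160 → min 12160 | L₂..L₄: k=2: 0+8960+20·16·28=17920; k=3: 6400+0+20·20·28=17600 → min 17600.
Top-level splits: k=1: (L₁..L₁)·(L₂..L₄) → 0+17600+19·20·28 = 28240; k=2: (L₁..L₂)·(L₃..L₄) → 6080+8960+19·16·28 = 23552; k=3: (L₁..L₃)·(L₄..L₄) → 12160+0+19·20·28 = 22800.
Best split is after L₃, i.e. k = 3.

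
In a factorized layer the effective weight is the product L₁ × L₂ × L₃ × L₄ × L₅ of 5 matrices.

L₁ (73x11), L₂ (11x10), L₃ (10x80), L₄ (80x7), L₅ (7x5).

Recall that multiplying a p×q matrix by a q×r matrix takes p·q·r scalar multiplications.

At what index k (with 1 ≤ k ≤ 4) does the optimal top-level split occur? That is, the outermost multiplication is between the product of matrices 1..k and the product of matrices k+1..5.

Adjacent pairs: L₁L₂ = 73·11·10 = 8030; L₂L₃ = 11·10·80 = 8800; L₃L₄ = 10·80·7 = 5600; L₄L₅ = 80·7·5 = 2800.
Length 3: L₁..L₃: k=1: 0+8800+73·11·80=73040; k=2: 8030+0+73·10·80=66430 → min 66430 | L₂..L₄: k=2: 0+5600+11·10·7=6370; k=3: 8800+0+11·80·7=14960 → min 6370 | L₃..L₅: k=3: 0+2800+10·80·5=6800; k=4: 5600+0+10·7·5=5950 → min 5950.
Length 4: L₁..L₄: k=1: 0+6370+73·11·7=11991; k=2: 8030+5600+73·10·7=18740; k=3: 66430+0+73·80·7=107310 → min 11991 | L₂..L₅: k=2: 0+5950+11·10·5=6500; k=3: 8800+2800+11·80·5=16000; k=4: 6370+0+11·7·5=6755 → min 6500.
Top-level splits: k=1: (L₁..L₁)·(L₂..L₅) → 0+6500+73·11·5 = 10515; k=2: (L₁..L₂)·(L₃..L₅) → 8030+5950+73·10·5 = 17630; k=3: (L₁..L₃)·(L₄..L₅) → 66430+2800+73·80·5 = 98430; k=4: (L₁..L₄)·(L₅..L₅) → 11991+0+73·7·5 = 14546.
Best split is after L₁, i.e. k = 1.

1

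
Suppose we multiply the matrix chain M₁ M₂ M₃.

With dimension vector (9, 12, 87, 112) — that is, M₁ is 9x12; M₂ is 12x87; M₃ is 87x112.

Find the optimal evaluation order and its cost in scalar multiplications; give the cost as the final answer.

(M₁ (M₂ M₃)): cost 129024.
((M₁ M₂) M₃): cost 97092.
Optimal: ((M₁ M₂) M₃) with cost 97092.

97092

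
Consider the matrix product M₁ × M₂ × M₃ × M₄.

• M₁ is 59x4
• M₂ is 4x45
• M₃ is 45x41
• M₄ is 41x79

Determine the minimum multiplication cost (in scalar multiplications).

Adjacent pairs: M₁M₂ = 59·4·45 = 10620; M₂M₃ = 4·45·41 = 7380; M₃M₄ = 45·41·79 = 145755.
Length 3: M₁..M₃: k=1: 0+7380+59·4·41=17056; k=2: 10620+0+59·45·41=119475 → min 17056 | M₂..M₄: k=2: 0+145755+4·45·79=159975; k=3: 7380+0+4·41·79=20336 → min 20336.
Length 4: M₁..M₄: k=1: 0+20336+59·4·79=38980; k=2: 10620+145755+59·45·79=366120; k=3: 17056+0+59·41·79=208157 → min 38980.
Optimal order: (M₁ × ((M₂ × M₃) × M₄)) with cost 38980.

38980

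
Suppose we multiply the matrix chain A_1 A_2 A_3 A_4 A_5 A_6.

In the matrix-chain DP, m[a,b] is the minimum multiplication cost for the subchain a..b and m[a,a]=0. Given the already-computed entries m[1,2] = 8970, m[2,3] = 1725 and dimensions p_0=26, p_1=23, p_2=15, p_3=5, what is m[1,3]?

m[1,3] = min over k∈[1,2] of m[1,k]+m[k+1,3]+p_{0}·p_k·p_{3}.
k=1: 0 + 1725 + 26·23·5 = 4715; k=2: 8970 + 0 + 26·15·5 = 10920.
Minimum: 4715 at k=1.

4715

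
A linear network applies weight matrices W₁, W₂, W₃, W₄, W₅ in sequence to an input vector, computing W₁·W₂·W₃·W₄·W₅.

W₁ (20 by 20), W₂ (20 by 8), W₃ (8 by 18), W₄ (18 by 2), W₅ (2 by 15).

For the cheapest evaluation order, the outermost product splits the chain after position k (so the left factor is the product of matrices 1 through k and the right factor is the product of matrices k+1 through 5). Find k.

Adjacent pairs: W₁W₂ = 20·20·8 = 3200; W₂W₃ = 20·8·18 = 2880; W₃W₄ = 8·18·2 = 288; W₄W₅ = 18·2·15 = 540.
Length 3: W₁..W₃: k=1: 0+2880+20·20·18=10080; k=2: 3200+0+20·8·18=6080 → min 6080 | W₂..W₄: k=2: 0+288+20·8·2=608; k=3: 2880+0+20·18·2=3600 → min 608 | W₃..W₅: k=3: 0+540+8·18·15=2700; k=4: 288+0+8·2·15=528 → min 528.
Length 4: W₁..W₄: k=1: 0+608+20·20·2=1408; k=2: 3200+288+20·8·2=3808; k=3: 6080+0+20·18·2=6800 → min 1408 | W₂..W₅: k=2: 0+528+20·8·15=2928; k=3: 2880+540+20·18·15=8820; k=4: 608+0+20·2·15=1208 → min 1208.
Top-level splits: k=1: (W₁..W₁)·(W₂..W₅) → 0+1208+20·20·15 = 7208; k=2: (W₁..W₂)·(W₃..W₅) → 3200+528+20·8·15 = 6128; k=3: (W₁..W₃)·(W₄..W₅) → 6080+540+20·18·15 = 12020; k=4: (W₁..W₄)·(W₅..W₅) → 1408+0+20·2·15 = 2008.
Best split is after W₄, i.e. k = 4.

4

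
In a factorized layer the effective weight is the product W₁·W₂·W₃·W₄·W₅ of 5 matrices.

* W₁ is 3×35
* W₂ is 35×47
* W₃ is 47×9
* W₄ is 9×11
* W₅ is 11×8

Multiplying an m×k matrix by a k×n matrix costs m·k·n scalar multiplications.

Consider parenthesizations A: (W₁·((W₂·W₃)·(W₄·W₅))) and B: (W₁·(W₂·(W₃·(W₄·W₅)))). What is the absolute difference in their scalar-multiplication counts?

781

Order A = (W₁·((W₂·W₃)·(W₄·W₅))): (W₂·W₃): 35×47 by 47×9 → 35×9, cost 35·47·9 = 14805; (W₄·W₅): 9×11 by 11×8 → 9×8, cost 9·11·8 = 792; ((W₂·W₃)·(W₄·W₅)): 35×9 by 9×8 → 35×8, cost 35·9·8 = 2520; cumulative 18117; (W₁·((W₂·W₃)·(W₄·W₅))): 3×35 by 35×8 → 3×8, cost 3·35·8 = 840; cumulative 18957. Total 18957.
Order B = (W₁·(W₂·(W₃·(W₄·W₅)))): (W₄·W₅): 9×11 by 11×8 → 9×8, cost 9·11·8 = 792; (W₃·(W₄·W₅)): 47×9 by 9×8 → 47×8, cost 47·9·8 = 3384; cumulative 4176; (W₂·(W₃·(W₄·W₅))): 35×47 by 47×8 → 35×8, cost 35·47·8 = 13160; cumulative 17336; (W₁·(W₂·(W₃·(W₄·W₅)))): 3×35 by 35×8 → 3×8, cost 3·35·8 = 840; cumulative 18176. Total 18176.
Difference: |18957 − 18176| = 781.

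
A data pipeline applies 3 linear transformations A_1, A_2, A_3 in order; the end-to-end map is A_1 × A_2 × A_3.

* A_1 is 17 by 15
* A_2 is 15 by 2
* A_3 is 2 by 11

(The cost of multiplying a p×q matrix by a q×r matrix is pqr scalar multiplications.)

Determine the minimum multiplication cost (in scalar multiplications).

884

Order (A_1 × (A_2 × A_3)): (A_2 × A_3): 15×2 by 2×11 → 15×11, cost 15·2·11 = 330; (A_1 × (A_2 × A_3)): 17×15 by 15×11 → 17×11, cost 17·15·11 = 2805; cumulative 3135. Total 3135.
Order ((A_1 × A_2) × A_3): (A_1 × A_2): 17×15 by 15×2 → 17×2, cost 17·15·2 = 510; ((A_1 × A_2) × A_3): 17×2 by 2×11 → 17×11, cost 17·2·11 = 374; cumulative 884. Total 884.
Minimum: 884.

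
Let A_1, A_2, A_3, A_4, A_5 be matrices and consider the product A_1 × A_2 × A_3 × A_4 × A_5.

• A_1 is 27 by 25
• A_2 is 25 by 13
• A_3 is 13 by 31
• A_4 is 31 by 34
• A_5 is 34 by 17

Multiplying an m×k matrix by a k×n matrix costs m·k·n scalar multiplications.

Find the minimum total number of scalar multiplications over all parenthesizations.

Adjacent pairs: A_1A_2 = 27·25·13 = 8775; A_2A_3 = 25·13·31 = 10075; A_3A_4 = 13·31·34 = 13702; A_4A_5 = 31·34·17 = 17918.
Length 3: A_1..A_3: k=1: 0+10075+27·25·31=31000; k=2: 8775+0+27·13·31=19656 → min 19656 | A_2..A_4: k=2: 0+13702+25·13·34=24752; k=3: 10075+0+25·31·34=36425 → min 24752 | A_3..A_5: k=3: 0+17918+13·31·17=24769; k=4: 13702+0+13·34·17=21216 → min 21216.
Length 4: A_1..A_4: k=1: 0+24752+27·25·34=47702; k=2: 8775+13702+27·13·34=34411; k=3: 19656+0+27·31·34=48114 → min 34411 | A_2..A_5: k=2: 0+21216+25·13·17=26741; k=3: 10075+17918+25·31·17=41168; k=4: 24752+0+25·34·17=39202 → min 26741.
Length 5: A_1..A_5: k=1: 0+26741+27·25·17=38216; k=2: 8775+21216+27·13·17=35958; k=3: 19656+17918+27·31·17=51803; k=4: 34411+0+27·34·17=50017 → min 35958.
Optimal order: ((A_1 × A_2) × ((A_3 × A_4) × A_5)) with cost 35958.

35958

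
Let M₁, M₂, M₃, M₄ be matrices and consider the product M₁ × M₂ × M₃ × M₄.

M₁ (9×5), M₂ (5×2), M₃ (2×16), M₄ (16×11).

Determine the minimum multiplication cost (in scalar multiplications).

640

Adjacent pairs: M₁M₂ = 9·5·2 = 90; M₂M₃ = 5·2·16 = 160; M₃M₄ = 2·16·11 = 352.
Length 3: M₁..M₃: k=1: 0+160+9·5·16=880; k=2: 90+0+9·2·16=378 → min 378 | M₂..M₄: k=2: 0+352+5·2·11=462; k=3: 160+0+5·16·11=1040 → min 462.
Length 4: M₁..M₄: k=1: 0+462+9·5·11=957; k=2: 90+352+9·2·11=640; k=3: 378+0+9·16·11=1962 → min 640.
Optimal order: ((M₁ × M₂) × (M₃ × M₄)) with cost 640.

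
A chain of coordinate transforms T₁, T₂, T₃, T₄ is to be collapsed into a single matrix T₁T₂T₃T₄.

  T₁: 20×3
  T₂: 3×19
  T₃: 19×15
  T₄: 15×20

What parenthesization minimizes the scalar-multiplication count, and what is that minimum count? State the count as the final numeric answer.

2955

Adjacent pairs: T₁T₂ = 20·3·19 = 1140; T₂T₃ = 3·19·15 = 855; T₃T₄ = 19·15·20 = 5700.
Length 3: T₁..T₃: k=1: 0+855+20·3·15=1755; k=2: 1140+0+20·19·15=6840 → min 1755 | T₂..T₄: k=2: 0+5700+3·19·20=6840; k=3: 855+0+3·15·20=1755 → min 1755.
Length 4: T₁..T₄: k=1: 0+1755+20·3·20=2955; k=2: 1140+5700+20·19·20=14440; k=3: 1755+0+20·15·20=7755 → min 2955.
Optimal parenthesization: (T₁((T₂T₃)T₄)) with cost 2955.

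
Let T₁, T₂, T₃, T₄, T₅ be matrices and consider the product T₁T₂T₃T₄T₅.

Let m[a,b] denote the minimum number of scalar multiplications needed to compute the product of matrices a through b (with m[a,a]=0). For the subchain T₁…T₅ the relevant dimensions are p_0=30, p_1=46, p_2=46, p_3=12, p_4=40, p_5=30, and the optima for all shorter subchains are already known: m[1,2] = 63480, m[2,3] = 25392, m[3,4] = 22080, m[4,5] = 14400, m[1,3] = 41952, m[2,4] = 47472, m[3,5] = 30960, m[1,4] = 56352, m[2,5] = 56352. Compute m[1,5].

67152

m[1,5] = min over k∈[1,4] of m[1,k]+m[k+1,5]+p_{0}·p_k·p_{5}.
k=1: 0 + 56352 + 30·46·30 = 97752; k=2: 63480 + 30960 + 30·46·30 = 135840; k=3: 41952 + 14400 + 30·12·30 = 67152; k=4: 56352 + 0 + 30·40·30 = 92352.
Minimum: 67152 at k=3.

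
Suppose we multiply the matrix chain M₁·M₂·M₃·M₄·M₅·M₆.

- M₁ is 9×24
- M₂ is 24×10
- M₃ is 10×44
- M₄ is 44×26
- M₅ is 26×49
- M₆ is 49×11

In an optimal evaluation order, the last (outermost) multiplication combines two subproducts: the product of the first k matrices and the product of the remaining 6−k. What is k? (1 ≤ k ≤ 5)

2

Adjacent pairs: M₁M₂ = 9·24·10 = 2160; M₂M₃ = 24·10·44 = 10560; M₃M₄ = 10·44·26 = 11440; M₄M₅ = 44·26·49 = 56056; M₅M₆ = 26·49·11 = 14014.
Length 3: M₁..M₃: k=1: 0+10560+9·24·44=20064; k=2: 2160+0+9·10·44=6120 → min 6120 | M₂..M₄: k=2: 0+11440+24·10·26=17680; k=3: 10560+0+24·44·26=38016 → min 17680 | M₃..M₅: k=3: 0+56056+10·44·49=77616; k=4: 11440+0+10·26·49=24180 → min 24180 | M₄..M₆: k=4: 0+14014+44·26·11=26598; k=5: 56056+0+44·49·11=79772 → min 26598.
Length 4: M₁..M₄: k=1: 0+17680+9·24·26=23296; k=2: 2160+11440+9·10·26=15940; k=3: 6120+0+9·44·26=16416 → min 15940 | M₂..M₅: k=2: 0+24180+24·10·49=35940; k=3: 10560+56056+24·44·49=118360; k=4: 17680+0+24·26·49=48256 → min 35940 | M₃..M₆: k=3: 0+26598+10·44·11=31438; k=4: 11440+14014+10·26·11=28314; k=5: 24180+0+10·49·11=29570 → min 28314.
Length 5: M₁..M₅: k=1: 0+35940+9·24·49=46524; k=2: 2160+24180+9·10·49=30750; k=3: 6120+56056+9·44·49=81580; k=4: 15940+0+9·26·49=27406 → min 27406 | M₂..M₆: k=2: 0+28314+24·10·11=30954; k=3: 10560+26598+24·44·11=48774; k=4: 17680+14014+24·26·11=38558; k=5: 35940+0+24·49·11=48876 → min 30954.
Top-level splits: k=1: (M₁..M₁)·(M₂..M₆) → 0+30954+9·24·11 = 33330; k=2: (M₁..M₂)·(M₃..M₆) → 2160+28314+9·10·11 = 31464; k=3: (M₁..M₃)·(M₄..M₆) → 6120+26598+9·44·11 = 37074; k=4: (M₁..M₄)·(M₅..M₆) → 15940+14014+9·26·11 = 32528; k=5: (M₁..M₅)·(M₆..M₆) → 27406+0+9·49·11 = 32257.
Best split is after M₂, i.e. k = 2.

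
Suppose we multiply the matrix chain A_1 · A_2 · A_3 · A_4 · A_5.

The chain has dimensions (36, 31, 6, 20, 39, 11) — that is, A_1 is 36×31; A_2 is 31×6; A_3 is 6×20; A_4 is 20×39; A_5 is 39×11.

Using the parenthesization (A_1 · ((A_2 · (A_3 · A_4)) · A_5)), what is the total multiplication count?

37509

(A_3 · A_4): 6×20 by 20×39 → 6×39, cost 6·20·39 = 4680
(A_2 · (A_3 · A_4)): 31×6 by 6×39 → 31×39, cost 31·6·39 = 7254; cumulative 11934
((A_2 · (A_3 · A_4)) · A_5): 31×39 by 39×11 → 31×11, cost 31·39·11 = 13299; cumulative 25233
(A_1 · ((A_2 · (A_3 · A_4)) · A_5)): 36×31 by 31×11 → 36×11, cost 36·31·11 = 12276; cumulative 37509
Total: 37509 scalar multiplications.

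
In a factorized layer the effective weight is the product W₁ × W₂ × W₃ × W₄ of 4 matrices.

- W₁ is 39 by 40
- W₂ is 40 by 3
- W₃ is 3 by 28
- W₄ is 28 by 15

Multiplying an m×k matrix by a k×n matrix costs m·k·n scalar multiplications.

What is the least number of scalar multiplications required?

7695

Adjacent pairs: W₁W₂ = 39·40·3 = 4680; W₂W₃ = 40·3·28 = 3360; W₃W₄ = 3·28·15 = 1260.
Length 3: W₁..W₃: k=1: 0+3360+39·40·28=47040; k=2: 4680+0+39·3·28=7956 → min 7956 | W₂..W₄: k=2: 0+1260+40·3·15=3060; k=3: 3360+0+40·28·15=20160 → min 3060.
Length 4: W₁..W₄: k=1: 0+3060+39·40·15=26460; k=2: 4680+1260+39·3·15=7695; k=3: 7956+0+39·28·15=24336 → min 7695.
Optimal order: ((W₁ × W₂) × (W₃ × W₄)) with cost 7695.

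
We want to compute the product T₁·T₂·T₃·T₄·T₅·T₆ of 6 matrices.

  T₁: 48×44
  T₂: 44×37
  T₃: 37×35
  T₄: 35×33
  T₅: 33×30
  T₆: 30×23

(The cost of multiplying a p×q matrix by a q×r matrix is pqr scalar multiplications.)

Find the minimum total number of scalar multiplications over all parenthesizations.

165140

Adjacent pairs: T₁T₂ = 48·44·37 = 78144; T₂T₃ = 44·37·35 = 56980; T₃T₄ = 37·35·33 = 42735; T₄T₅ = 35·33·30 = 34650; T₅T₆ = 33·30·23 = 22770.
Length 3: T₁..T₃: k=1: 0+56980+48·44·35=130900; k=2: 78144+0+48·37·35=140304 → min 130900 | T₂..T₄: k=2: 0+42735+44·37·33=96459; k=3: 56980+0+44·35·33=107800 → min 96459 | T₃..T₅: k=3: 0+34650+37·35·30=73500; k=4: 42735+0+37·33·30=79365 → min 73500 | T₄..T₆: k=4: 0+22770+35·33·23=49335; k=5: 34650+0+35·30·23=58800 → min 49335.
Length 4: T₁..T₄: k=1: 0+96459+48·44·33=166155; k=2: 78144+42735+48·37·33=179487; k=3: 130900+0+48·35·33=186340 → min 166155 | T₂..T₅: k=2: 0+73500+44·37·30=122340; k=3: 56980+34650+44·35·30=137830; k=4: 96459+0+44·33·30=140019 → min 122340 | T₃..T₆: k=3: 0+49335+37·35·23=79120; k=4: 42735+22770+37·33·23=93588; k=5: 73500+0+37·30·23=99030 → min 79120.
Length 5: T₁..T₅: k=1: 0+122340+48·44·30=185700; k=2: 78144+73500+48·37·30=204924; k=3: 130900+34650+48·35·30=215950; k=4: 166155+0+48·33·30=213675 → min 185700 | T₂..T₆: k=2: 0+79120+44·37·23=116564; k=3: 56980+49335+44·35·23=141735; k=4: 96459+22770+44·33·23=152625; k=5: 122340+0+44·30·23=152700 → min 116564.
Length 6: T₁..T₆: k=1: 0+116564+48·44·23=165140; k=2: 78144+79120+48·37·23=198112; k=3: 130900+49335+48·35·23=218875; k=4: 166155+22770+48·33·23=225357; k=5: 185700+0+48·30·23=218820 → min 165140.
Optimal order: (T₁·(T₂·(T₃·(T₄·(T₅·T₆))))) with cost 165140.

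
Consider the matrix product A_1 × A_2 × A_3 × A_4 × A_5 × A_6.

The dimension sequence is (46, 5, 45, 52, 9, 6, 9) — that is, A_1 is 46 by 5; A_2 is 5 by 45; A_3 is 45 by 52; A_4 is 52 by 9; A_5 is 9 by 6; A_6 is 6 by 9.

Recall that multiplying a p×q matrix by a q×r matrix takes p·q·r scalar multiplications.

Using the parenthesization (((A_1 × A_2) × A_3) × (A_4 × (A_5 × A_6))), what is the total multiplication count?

144216

(A_1 × A_2): 46×5 by 5×45 → 46×45, cost 46·5·45 = 10350
((A_1 × A_2) × A_3): 46×45 by 45×52 → 46×52, cost 46·45·52 = 107640; cumulative 117990
(A_5 × A_6): 9×6 by 6×9 → 9×9, cost 9·6·9 = 486
(A_4 × (A_5 × A_6)): 52×9 by 9×9 → 52×9, cost 52·9·9 = 4212; cumulative 4698
(((A_1 × A_2) × A_3) × (A_4 × (A_5 × A_6))): 46×52 by 52×9 → 46×9, cost 46·52·9 = 21528; cumulative 144216
Total: 144216 scalar multiplications.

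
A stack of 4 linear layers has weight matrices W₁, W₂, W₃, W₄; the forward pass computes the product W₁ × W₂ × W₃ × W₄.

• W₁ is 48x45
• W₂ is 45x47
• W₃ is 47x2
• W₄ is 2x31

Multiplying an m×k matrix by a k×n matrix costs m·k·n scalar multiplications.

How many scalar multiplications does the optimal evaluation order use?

Adjacent pairs: W₁W₂ = 48·45·47 = 101520; W₂W₃ = 45·47·2 = 4230; W₃W₄ = 47·2·31 = 2914.
Length 3: W₁..W₃: k=1: 0+4230+48·45·2=8550; k=2: 101520+0+48·47·2=106032 → min 8550 | W₂..W₄: k=2: 0+2914+45·47·31=68479; k=3: 4230+0+45·2·31=7020 → min 7020.
Length 4: W₁..W₄: k=1: 0+7020+48·45·31=73980; k=2: 101520+2914+48·47·31=174370; k=3: 8550+0+48·2·31=11526 → min 11526.
Optimal order: ((W₁ × (W₂ × W₃)) × W₄) with cost 11526.

11526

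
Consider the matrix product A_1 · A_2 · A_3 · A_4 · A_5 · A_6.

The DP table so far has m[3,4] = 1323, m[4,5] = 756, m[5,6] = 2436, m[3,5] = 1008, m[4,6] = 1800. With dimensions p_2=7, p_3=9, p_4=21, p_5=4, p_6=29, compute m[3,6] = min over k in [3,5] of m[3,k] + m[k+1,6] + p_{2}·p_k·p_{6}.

1820

m[3,6] = min over k∈[3,5] of m[3,k]+m[k+1,6]+p_{2}·p_k·p_{6}.
k=3: 0 + 1800 + 7·9·29 = 3627; k=4: 1323 + 2436 + 7·21·29 = 8022; k=5: 1008 + 0 + 7·4·29 = 1820.
Minimum: 1820 at k=5.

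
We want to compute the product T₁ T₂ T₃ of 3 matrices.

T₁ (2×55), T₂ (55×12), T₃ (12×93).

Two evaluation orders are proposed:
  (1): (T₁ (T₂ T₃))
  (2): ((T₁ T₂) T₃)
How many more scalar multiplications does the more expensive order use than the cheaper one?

Order (1) = (T₁ (T₂ T₃)): (T₂ T₃): 55×12 by 12×93 → 55×93, cost 55·12·93 = 61380; (T₁ (T₂ T₃)): 2×55 by 55×93 → 2×93, cost 2·55·93 = 10230; cumulative 71610. Total 71610.
Order (2) = ((T₁ T₂) T₃): (T₁ T₂): 2×55 by 55×12 → 2×12, cost 2·55·12 = 1320; ((T₁ T₂) T₃): 2×12 by 12×93 → 2×93, cost 2·12·93 = 2232; cumulative 3552. Total 3552.
Difference: |71610 − 3552| = 68058.

68058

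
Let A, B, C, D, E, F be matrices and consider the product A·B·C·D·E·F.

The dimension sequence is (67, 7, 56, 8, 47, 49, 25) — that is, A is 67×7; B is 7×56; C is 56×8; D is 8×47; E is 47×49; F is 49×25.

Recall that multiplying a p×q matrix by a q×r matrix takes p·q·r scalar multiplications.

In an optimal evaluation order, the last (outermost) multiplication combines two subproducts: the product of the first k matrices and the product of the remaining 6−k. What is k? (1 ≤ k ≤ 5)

Adjacent pairs: AB = 67·7·56 = 26264; BC = 7·56·8 = 3136; CD = 56·8·47 = 21056; DE = 8·47·49 = 18424; EF = 47·49·25 = 57575.
Length 3: A..C: k=1: 0+3136+67·7·8=6888; k=2: 26264+0+67·56·8=56280 → min 6888 | B..D: k=2: 0+21056+7·56·47=39480; k=3: 3136+0+7·8·47=5768 → min 5768 | C..E: k=3: 0+18424+56·8·49=40376; k=4: 21056+0+56·47·49=150024 → min 40376 | D..F: k=4: 0+57575+8·47·25=66975; k=5: 18424+0+8·49·25=28224 → min 28224.
Length 4: A..D: k=1: 0+5768+67·7·47=27811; k=2: 26264+21056+67·56·47=223664; k=3: 6888+0+67·8·47=32080 → min 27811 | B..E: k=2: 0+40376+7·56·49=59584; k=3: 3136+18424+7·8·49=24304; k=4: 5768+0+7·47·49=21889 → min 21889 | C..F: k=3: 0+28224+56·8·25=39424; k=4: 21056+57575+56·47·25=144431; k=5: 40376+0+56·49·25=108976 → min 39424.
Length 5: A..E: k=1: 0+21889+67·7·49=44870; k=2: 26264+40376+67·56·49=250488; k=3: 6888+18424+67·8·49=51576; k=4: 27811+0+67·47·49=182112 → min 44870 | B..F: k=2: 0+39424+7·56·25=49224; k=3: 3136+28224+7·8·25=32760; k=4: 5768+57575+7·47·25=71568; k=5: 21889+0+7·49·25=30464 → min 30464.
Top-level splits: k=1: (A..A)·(B..F) → 0+30464+67·7·25 = 42189; k=2: (A..B)·(C..F) → 26264+39424+67·56·25 = 159488; k=3: (A..C)·(D..F) → 6888+28224+67·8·25 = 48512; k=4: (A..D)·(E..F) → 27811+57575+67·47·25 = 164111; k=5: (A..E)·(F..F) → 44870+0+67·49·25 = 126945.
Best split is after A, i.e. k = 1.

1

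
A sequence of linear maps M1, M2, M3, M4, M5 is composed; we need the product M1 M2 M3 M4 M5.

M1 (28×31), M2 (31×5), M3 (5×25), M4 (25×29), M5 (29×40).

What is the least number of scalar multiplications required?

19365

Adjacent pairs: M1M2 = 28·31·5 = 4340; M2M3 = 31·5·25 = 3875; M3M4 = 5·25·29 = 3625; M4M5 = 25·29·40 = 29000.
Length 3: M1..M3: k=1: 0+3875+28·31·25=25575; k=2: 4340+0+28·5·25=7840 → min 7840 | M2..M4: k=2: 0+3625+31·5·29=8120; k=3: 3875+0+31·25·29=26350 → min 8120 | M3..M5: k=3: 0+29000+5·25·40=34000; k=4: 3625+0+5·29·40=9425 → min 9425.
Length 4: M1..M4: k=1: 0+8120+28·31·29=33292; k=2: 4340+3625+28·5·29=12025; k=3: 7840+0+28·25·29=28140 → min 12025 | M2..M5: k=2: 0+9425+31·5·40=15625; k=3: 3875+29000+31·25·40=63875; k=4: 8120+0+31·29·40=44080 → min 15625.
Length 5: M1..M5: k=1: 0+15625+28·31·40=50345; k=2: 4340+9425+28·5·40=19365; k=3: 7840+29000+28·25·40=64840; k=4: 12025+0+28·29·40=44505 → min 19365.
Optimal order: ((M1 M2) ((M3 M4) M5)) with cost 19365.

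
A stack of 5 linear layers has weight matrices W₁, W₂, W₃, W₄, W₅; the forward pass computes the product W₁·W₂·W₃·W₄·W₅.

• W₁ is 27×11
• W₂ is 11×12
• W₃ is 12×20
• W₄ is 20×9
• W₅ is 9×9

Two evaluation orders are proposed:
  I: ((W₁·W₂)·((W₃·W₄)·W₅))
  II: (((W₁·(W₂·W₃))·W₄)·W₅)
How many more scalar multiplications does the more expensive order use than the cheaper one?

6015

Order I = ((W₁·W₂)·((W₃·W₄)·W₅)): (W₁·W₂): 27×11 by 11×12 → 27×12, cost 27·11·12 = 3564; (W₃·W₄): 12×20 by 20×9 → 12×9, cost 12·20·9 = 2160; ((W₃·W₄)·W₅): 12×9 by 9×9 → 12×9, cost 12·9·9 = 972; cumulative 3132; ((W₁·W₂)·((W₃·W₄)·W₅)): 27×12 by 12×9 → 27×9, cost 27·12·9 = 2916; cumulative 9612. Total 9612.
Order II = (((W₁·(W₂·W₃))·W₄)·W₅): (W₂·W₃): 11×12 by 12×20 → 11×20, cost 11·12·20 = 2640; (W₁·(W₂·W₃)): 27×11 by 11×20 → 27×20, cost 27·11·20 = 5940; cumulative 8580; ((W₁·(W₂·W₃))·W₄): 27×20 by 20×9 → 27×9, cost 27·20·9 = 4860; cumulative 13440; (((W₁·(W₂·W₃))·W₄)·W₅): 27×9 by 9×9 → 27×9, cost 27·9·9 = 2187; cumulative 15627. Total 15627.
Difference: |9612 − 15627| = 6015.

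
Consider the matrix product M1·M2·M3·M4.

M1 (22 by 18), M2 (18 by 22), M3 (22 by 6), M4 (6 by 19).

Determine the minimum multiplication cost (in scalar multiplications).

7260

Adjacent pairs: M1M2 = 22·18·22 = 8712; M2M3 = 18·22·6 = 2376; M3M4 = 22·6·19 = 2508.
Length 3: M1..M3: k=1: 0+2376+22·18·6=4752; k=2: 8712+0+22·22·6=11616 → min 4752 | M2..M4: k=2: 0+2508+18·22·19=10032; k=3: 2376+0+18·6·19=4428 → min 4428.
Length 4: M1..M4: k=1: 0+4428+22·18·19=11952; k=2: 8712+2508+22·22·19=20416; k=3: 4752+0+22·6·19=7260 → min 7260.
Optimal order: ((M1·(M2·M3))·M4) with cost 7260.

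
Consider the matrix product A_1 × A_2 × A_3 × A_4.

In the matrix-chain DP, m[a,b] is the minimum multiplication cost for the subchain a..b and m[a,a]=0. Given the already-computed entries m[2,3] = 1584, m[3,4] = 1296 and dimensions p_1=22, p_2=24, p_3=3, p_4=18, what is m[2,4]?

2772

m[2,4] = min over k∈[2,3] of m[2,k]+m[k+1,4]+p_{1}·p_k·p_{4}.
k=2: 0 + 1296 + 22·24·18 = 10800; k=3: 1584 + 0 + 22·3·18 = 2772.
Minimum: 2772 at k=3.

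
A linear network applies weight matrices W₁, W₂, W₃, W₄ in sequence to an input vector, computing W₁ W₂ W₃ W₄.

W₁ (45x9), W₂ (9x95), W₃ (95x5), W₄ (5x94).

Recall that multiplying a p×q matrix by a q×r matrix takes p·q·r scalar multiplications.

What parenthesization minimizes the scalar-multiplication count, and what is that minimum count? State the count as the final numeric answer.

Adjacent pairs: W₁W₂ = 45·9·95 = 38475; W₂W₃ = 9·95·5 = 4275; W₃W₄ = 95·5·94 = 44650.
Length 3: W₁..W₃: k=1: 0+4275+45·9·5=6300; k=2: 38475+0+45·95·5=59850 → min 6300 | W₂..W₄: k=2: 0+44650+9·95·94=125020; k=3: 4275+0+9·5·94=8505 → min 8505.
Length 4: W₁..W₄: k=1: 0+8505+45·9·94=46575; k=2: 38475+44650+45·95·94=484975; k=3: 6300+0+45·5·94=27450 → min 27450.
Optimal parenthesization: ((W₁ (W₂ W₃)) W₄) with cost 27450.

27450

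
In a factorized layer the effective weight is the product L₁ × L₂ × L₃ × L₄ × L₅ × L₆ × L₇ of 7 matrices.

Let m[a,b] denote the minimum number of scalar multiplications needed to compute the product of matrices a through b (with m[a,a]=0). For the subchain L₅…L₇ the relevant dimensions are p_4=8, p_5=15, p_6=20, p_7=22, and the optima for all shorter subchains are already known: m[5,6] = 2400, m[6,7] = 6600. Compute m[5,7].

5920

m[5,7] = min over k∈[5,6] of m[5,k]+m[k+1,7]+p_{4}·p_k·p_{7}.
k=5: 0 + 6600 + 8·15·22 = 9240; k=6: 2400 + 0 + 8·20·22 = 5920.
Minimum: 5920 at k=6.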